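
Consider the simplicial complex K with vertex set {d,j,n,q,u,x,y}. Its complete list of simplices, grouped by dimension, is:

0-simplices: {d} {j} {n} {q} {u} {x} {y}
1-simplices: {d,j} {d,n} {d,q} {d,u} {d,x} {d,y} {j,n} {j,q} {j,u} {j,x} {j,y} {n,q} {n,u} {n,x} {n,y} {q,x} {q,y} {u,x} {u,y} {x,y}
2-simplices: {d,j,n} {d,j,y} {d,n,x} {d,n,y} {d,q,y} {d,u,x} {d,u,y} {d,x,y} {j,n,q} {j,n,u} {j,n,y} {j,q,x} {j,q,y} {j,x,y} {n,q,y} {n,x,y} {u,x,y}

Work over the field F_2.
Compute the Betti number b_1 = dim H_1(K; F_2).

b_1=1

n_0=7 n_1=20 n_2=17  [Z2]
∂1: piv[dj,dn,dq,du,dx,dy] rk=6  ker:jn,jq,ju,jx,jy,nq,nu,nx,ny,qx,qy,ux,uy,xy
∂2: piv[djn,djy,dnx,dny,dqy,dux,duy,dxy,jnq,jnu,jqx,jqy,jxy] rk=13  ker:jny,nqy,nxy,uxy
b_1=(20−6)−13=1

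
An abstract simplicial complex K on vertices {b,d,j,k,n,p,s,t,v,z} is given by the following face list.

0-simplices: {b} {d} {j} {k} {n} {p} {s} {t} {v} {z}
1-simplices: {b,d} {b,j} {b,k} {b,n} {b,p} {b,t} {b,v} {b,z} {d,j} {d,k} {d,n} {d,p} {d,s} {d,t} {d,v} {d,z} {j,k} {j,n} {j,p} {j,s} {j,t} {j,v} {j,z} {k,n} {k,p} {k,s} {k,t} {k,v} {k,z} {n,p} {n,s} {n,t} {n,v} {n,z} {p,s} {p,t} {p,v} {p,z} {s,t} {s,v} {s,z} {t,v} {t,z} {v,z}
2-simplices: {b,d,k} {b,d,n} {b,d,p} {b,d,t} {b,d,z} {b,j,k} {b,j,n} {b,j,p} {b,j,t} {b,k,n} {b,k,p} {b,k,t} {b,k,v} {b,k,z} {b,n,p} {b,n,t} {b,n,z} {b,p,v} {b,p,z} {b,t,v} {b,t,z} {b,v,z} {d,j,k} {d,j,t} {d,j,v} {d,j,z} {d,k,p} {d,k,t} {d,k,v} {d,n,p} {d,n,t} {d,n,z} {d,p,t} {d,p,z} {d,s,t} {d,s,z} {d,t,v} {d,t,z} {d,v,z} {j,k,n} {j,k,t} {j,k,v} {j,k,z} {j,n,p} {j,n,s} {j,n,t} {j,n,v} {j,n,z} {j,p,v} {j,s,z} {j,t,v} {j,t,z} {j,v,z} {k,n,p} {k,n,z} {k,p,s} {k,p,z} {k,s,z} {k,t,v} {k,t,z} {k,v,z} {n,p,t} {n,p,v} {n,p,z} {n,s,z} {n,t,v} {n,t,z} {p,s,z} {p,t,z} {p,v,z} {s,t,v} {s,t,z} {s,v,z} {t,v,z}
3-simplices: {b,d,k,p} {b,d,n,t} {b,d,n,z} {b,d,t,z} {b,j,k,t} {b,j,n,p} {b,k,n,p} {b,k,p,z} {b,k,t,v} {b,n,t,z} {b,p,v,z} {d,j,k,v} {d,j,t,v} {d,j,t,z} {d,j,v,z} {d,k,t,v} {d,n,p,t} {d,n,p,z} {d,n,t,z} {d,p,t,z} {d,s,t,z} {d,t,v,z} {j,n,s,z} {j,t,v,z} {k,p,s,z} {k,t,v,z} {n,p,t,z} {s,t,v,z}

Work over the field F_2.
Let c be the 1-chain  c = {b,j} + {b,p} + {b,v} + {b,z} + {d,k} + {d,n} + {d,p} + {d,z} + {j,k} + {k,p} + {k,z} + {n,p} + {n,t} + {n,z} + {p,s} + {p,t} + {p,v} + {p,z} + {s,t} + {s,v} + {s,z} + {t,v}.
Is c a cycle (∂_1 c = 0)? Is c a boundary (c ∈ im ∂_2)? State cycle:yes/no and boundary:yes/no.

cycle:yes boundary:yes

n_0=10 n_1=44 n_2=74 n_3=28  [Z2]
∂1: piv[bd,bj,bk,bn,bp,bt,bv,bz,ds] rk=9  ker:dj,dk,dn,dp,dt,dv,dz,jk,jn,jp,js,jt,jv,jz,kn,kp,ks,kt,kv,kz,np,ns,nt,nv,nz,ps,pt,pv,pz,st,sv,sz,tv,tz,vz
∂2: piv[bdk,bdn,bdp,bdt,bdz,bjk,bjn,bjp,bjt,bkn,bkp,bkt,bkv,bkz,bnp,bnt,bnz,bpv,bpz,btv,btz,bvz,djk,djv,djz,dkv,dpt,dst,dsz,jns,jnv,jsz,kps,ksz,stv] rk=35  ker:djt,dkp,dkt,dnp,dnt,dnz,dpz,dtv,dtz,dvz,jkn,jkt,jkv,jkz,jnp,jnt,jnz,jpv,jtv,jtz,jvz,knp,knz,kpz,ktv,ktz,kvz,npt,npv,npz,nsz,ntv,ntz,psz,ptz,pvz,stz,svz,tvz
∂3: piv[bdkp,bdnt,bdnz,bdtz,bjkt,bjnp,bknp,bkpz,bktv,bntz,bpvz,djkv,djtv,djtz,djvz,dktv,dnpt,dnpz,dptz,dstz,dtvz,jnsz,kpsz,ktvz,stvz] rk=25  ker:dntz,jtvz,nptz
∂1c = 0
c vs im∂2: reduces to 0 ⇒ boundary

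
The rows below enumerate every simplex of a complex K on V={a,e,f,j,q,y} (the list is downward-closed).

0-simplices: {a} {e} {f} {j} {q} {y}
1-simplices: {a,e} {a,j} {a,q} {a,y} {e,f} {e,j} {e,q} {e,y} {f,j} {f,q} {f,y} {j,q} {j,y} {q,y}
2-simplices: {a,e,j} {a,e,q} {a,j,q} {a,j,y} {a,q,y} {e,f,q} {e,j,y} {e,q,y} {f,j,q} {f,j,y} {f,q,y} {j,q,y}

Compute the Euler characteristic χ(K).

n_0=6 n_1=14 n_2=12
χ=+6−14+12=4

χ(K)=4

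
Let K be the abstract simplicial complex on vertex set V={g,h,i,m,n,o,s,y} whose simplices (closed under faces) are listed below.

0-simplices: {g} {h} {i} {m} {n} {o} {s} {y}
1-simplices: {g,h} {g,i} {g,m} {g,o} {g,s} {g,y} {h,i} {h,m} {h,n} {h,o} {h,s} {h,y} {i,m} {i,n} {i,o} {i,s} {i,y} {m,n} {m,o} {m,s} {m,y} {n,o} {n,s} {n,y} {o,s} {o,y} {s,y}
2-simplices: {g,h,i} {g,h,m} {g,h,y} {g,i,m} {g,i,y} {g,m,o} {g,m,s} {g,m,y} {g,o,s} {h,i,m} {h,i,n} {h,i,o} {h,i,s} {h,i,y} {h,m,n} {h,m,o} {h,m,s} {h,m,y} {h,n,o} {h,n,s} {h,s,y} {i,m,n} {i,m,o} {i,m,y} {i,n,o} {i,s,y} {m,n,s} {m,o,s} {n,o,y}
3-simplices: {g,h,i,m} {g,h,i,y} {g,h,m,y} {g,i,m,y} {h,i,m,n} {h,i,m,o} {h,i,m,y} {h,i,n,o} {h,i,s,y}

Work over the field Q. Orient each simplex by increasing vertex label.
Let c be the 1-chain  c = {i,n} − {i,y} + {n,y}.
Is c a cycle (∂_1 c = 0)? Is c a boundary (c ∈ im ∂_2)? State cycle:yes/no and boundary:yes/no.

n_0=8 n_1=27 n_2=29 n_3=9  [Q]
∂1: piv[gh,gi,gm,go,gs,gy,hn] rk=7  ker:hi,hm,ho,hs,hy,im,in,io,is,iy,mn,mo,ms,my,no,ns,ny,os,oy,sy
∂2: piv[ghi,ghm,ghy,gim,giy,gmo,gms,gmy,gos,hin,hio,his,hmn,hmo,hms,hno,hns,hsy,noy] rk=19  ker:him,hiy,hmy,imn,imo,imy,ino,isy,mns,mos
∂3: piv[ghim,ghiy,ghmy,gimy,himn,himo,hino,hisy] rk=8  ker:himy
∂1c = 0
c vs im∂2: residual ≠ 0 ⇒ not boundary

cycle:yes boundary:no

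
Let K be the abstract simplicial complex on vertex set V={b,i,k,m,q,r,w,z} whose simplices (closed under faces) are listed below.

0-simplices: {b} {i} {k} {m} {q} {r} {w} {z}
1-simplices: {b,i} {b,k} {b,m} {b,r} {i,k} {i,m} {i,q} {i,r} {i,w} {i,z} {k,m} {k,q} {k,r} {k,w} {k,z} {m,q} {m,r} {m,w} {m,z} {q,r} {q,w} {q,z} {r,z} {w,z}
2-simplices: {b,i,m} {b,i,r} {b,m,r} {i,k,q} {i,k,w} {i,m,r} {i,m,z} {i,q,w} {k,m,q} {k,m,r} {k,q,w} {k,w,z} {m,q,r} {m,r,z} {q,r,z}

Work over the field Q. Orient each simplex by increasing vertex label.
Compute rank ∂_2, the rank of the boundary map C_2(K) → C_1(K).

rank∂_2=13

n_0=8 n_1=24 n_2=15  [Q]
∂1: piv[bi,bk,bm,br,iq,iw,iz] rk=7  ker:ik,im,ir,km,kq,kr,kw,kz,mq,mr,mw,mz,qr,qw,qz,rz,wz
∂2: piv[bim,bir,bmr,ikq,ikw,imz,iqw,kmq,kmr,kwz,mqr,mrz,qrz] rk=13  ker:imr,kqw
rk∂_2=13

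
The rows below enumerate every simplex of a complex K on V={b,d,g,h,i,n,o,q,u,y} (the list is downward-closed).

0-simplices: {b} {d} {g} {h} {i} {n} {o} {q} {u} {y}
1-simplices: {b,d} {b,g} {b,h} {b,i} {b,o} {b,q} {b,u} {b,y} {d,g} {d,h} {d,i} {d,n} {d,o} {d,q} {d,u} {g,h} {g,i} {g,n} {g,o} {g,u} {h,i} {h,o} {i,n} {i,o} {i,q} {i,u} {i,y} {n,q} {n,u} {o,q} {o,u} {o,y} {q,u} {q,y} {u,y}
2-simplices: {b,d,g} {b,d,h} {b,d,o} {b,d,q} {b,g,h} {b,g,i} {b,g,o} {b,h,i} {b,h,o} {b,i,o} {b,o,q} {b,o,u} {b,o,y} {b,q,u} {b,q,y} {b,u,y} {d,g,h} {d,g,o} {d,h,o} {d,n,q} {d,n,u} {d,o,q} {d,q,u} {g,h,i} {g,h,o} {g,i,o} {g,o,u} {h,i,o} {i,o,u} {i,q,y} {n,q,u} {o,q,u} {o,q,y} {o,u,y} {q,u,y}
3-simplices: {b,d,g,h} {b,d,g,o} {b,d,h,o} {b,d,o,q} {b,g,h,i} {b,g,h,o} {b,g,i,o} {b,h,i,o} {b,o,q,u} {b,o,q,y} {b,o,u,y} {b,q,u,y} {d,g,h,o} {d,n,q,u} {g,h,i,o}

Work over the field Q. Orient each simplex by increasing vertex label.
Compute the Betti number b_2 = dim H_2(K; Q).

b_2=0

n_0=10 n_1=35 n_2=35 n_3=15  [Q]
∂1: piv[bd,bg,bh,bi,bo,bq,bu,by,dn] rk=9  ker:dg,dh,di,do,dq,du,gh,gi,gn,go,gu,hi,ho,in,io,iq,iu,iy,nq,nu,oq,ou,oy,qu,qy,uy
∂2: piv[bdg,bdh,bdo,bdq,bgh,bgi,bgo,bhi,bho,bio,boq,bou,boy,bqu,bqy,buy,dnq,dnu,dqu,gou,iou,iqy] rk=22  ker:dgh,dgo,dho,doq,ghi,gho,gio,hio,nqu,oqu,oqy,ouy,quy
∂3: piv[bdgh,bdgo,bdho,bdoq,bghi,bgho,bgio,bhio,boqu,boqy,bouy,bquy,dnqu] rk=13  ker:dgho,ghio
b_2=(35−22)−13=0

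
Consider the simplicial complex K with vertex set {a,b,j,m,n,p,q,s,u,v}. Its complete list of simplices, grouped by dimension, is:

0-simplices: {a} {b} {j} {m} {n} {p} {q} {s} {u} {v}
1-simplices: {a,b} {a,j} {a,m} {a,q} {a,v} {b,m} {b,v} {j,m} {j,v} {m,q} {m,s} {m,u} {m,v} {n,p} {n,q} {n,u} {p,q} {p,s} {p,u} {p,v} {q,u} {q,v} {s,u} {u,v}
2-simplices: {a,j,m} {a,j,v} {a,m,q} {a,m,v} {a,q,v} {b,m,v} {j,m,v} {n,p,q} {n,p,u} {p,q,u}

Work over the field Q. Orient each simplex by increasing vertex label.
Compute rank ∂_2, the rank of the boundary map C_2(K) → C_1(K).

n_0=10 n_1=24 n_2=10  [Q]
∂1: piv[ab,aj,am,aq,av,ms,mu,np,nq] rk=9  ker:bm,bv,jm,jv,mq,mv,nu,pq,ps,pu,pv,qu,qv,su,uv
∂2: piv[ajm,ajv,amq,amv,aqv,bmv,npq,npu,pqu] rk=9  ker:jmv
rk∂_2=9

rank∂_2=9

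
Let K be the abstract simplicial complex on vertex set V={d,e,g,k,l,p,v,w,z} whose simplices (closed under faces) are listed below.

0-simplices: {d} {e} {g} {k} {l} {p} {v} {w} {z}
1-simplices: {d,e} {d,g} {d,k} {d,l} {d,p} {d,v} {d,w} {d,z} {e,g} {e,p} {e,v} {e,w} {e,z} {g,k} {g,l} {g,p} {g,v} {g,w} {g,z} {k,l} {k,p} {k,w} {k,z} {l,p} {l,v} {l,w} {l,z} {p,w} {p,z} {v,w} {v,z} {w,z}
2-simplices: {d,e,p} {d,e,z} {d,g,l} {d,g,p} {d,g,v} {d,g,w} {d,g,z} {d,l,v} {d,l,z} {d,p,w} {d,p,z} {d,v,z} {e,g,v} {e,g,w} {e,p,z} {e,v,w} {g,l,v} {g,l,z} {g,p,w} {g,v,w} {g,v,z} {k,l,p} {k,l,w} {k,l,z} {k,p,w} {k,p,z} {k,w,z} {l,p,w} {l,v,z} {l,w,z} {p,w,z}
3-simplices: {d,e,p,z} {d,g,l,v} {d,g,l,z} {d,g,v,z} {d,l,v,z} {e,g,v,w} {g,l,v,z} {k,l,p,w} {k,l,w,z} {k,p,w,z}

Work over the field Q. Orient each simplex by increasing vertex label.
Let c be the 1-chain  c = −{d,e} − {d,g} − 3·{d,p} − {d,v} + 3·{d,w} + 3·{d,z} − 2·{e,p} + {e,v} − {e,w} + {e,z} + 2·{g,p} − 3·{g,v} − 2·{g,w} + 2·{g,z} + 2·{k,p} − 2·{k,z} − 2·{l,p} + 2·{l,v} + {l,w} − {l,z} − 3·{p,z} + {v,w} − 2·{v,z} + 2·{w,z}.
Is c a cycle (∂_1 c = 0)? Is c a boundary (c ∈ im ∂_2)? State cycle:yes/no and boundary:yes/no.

n_0=9 n_1=32 n_2=31 n_3=10  [Q]
∂1: piv[de,dg,dk,dl,dp,dv,dw,dz] rk=8  ker:eg,ep,ev,ew,ez,gk,gl,gp,gv,gw,gz,kl,kp,kw,kz,lp,lv,lw,lz,pw,pz,vw,vz,wz
∂2: piv[dep,dez,dgl,dgp,dgv,dgw,dgz,dlv,dlz,dpw,dpz,dvz,egv,egw,evw,klp,klw,klz,kpw,kpz,kwz] rk=21  ker:epz,glv,glz,gpw,gvw,gvz,lpw,lvz,lwz,pwz
∂3: piv[depz,dglv,dglz,dgvz,dlvz,egvw,klpw,klwz,kpwz] rk=9  ker:glvz
∂1c = 0
c vs im∂2: reduces to 0 ⇒ boundary

cycle:yes boundary:yes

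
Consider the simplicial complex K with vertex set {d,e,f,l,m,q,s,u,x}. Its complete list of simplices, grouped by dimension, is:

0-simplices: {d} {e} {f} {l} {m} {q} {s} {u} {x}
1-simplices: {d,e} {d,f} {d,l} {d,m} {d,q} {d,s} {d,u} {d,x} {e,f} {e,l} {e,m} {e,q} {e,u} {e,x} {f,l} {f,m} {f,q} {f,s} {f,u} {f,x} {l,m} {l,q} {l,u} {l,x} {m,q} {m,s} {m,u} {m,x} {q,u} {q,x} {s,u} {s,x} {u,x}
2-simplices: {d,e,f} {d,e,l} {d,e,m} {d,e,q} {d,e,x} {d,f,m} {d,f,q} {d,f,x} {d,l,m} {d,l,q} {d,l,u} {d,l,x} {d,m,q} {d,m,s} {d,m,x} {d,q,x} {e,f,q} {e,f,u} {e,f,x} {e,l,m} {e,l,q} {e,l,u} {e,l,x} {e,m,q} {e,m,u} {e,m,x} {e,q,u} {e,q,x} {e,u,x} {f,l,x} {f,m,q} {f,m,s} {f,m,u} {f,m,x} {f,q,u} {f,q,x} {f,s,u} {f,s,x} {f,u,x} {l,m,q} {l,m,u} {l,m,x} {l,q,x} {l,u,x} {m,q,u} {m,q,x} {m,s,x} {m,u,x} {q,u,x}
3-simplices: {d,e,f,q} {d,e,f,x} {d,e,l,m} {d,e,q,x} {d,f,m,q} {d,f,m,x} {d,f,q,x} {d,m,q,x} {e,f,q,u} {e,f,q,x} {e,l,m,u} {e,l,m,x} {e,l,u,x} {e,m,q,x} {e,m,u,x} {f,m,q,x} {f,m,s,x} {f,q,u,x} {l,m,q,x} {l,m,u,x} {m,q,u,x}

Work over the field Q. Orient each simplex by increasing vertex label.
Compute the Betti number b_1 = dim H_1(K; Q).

b_1=0

n_0=9 n_1=33 n_2=49 n_3=21  [Q]
∂1: piv[de,df,dl,dm,dq,ds,du,dx] rk=8  ker:ef,el,em,eq,eu,ex,fl,fm,fq,fs,fu,fx,lm,lq,lu,lx,mq,ms,mu,mx,qu,qx,su,sx,ux
∂2: piv[def,del,dem,deq,dex,dfm,dfq,dfx,dlm,dlq,dlu,dlx,dmq,dms,dmx,dqx,efu,elu,emu,equ,eux,flx,fms,fsu,fsx] rk=25  ker:efq,efx,elm,elq,elx,emq,emx,eqx,fmq,fmu,fmx,fqu,fqx,fux,lmq,lmu,lmx,lqx,lux,mqu,mqx,msx,mux,qux
∂3: piv[defq,defx,delm,deqx,dfmq,dfmx,dfqx,dmqx,efqu,elmu,elmx,elux,emqx,emux,fmsx,fqux,lmqx,mqux] rk=18  ker:efqx,fmqx,lmux
b_1=(33−8)−25=0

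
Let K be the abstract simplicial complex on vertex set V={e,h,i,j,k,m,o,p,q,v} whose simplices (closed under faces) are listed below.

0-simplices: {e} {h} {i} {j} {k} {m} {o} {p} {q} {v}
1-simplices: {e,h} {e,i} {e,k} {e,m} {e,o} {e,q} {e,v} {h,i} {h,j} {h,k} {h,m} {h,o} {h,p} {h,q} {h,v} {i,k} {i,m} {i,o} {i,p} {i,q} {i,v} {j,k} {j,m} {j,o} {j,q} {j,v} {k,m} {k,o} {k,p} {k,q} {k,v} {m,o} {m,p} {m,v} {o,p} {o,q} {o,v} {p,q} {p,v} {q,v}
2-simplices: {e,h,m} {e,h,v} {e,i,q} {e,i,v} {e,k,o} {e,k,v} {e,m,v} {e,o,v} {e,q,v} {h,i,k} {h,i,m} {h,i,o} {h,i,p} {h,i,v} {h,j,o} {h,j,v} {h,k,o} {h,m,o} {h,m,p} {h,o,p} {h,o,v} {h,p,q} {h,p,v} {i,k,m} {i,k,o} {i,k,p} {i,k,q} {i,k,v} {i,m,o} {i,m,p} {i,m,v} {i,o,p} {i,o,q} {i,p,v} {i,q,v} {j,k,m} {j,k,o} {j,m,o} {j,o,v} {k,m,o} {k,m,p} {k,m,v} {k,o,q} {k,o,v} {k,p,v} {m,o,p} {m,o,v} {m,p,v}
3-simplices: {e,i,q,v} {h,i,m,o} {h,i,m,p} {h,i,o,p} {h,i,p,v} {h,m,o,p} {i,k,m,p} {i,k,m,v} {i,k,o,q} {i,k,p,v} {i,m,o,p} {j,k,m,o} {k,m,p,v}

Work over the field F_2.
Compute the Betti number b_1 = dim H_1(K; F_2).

n_0=10 n_1=40 n_2=48 n_3=13  [Z2]
∂1: piv[eh,ei,ek,em,eo,eq,ev,hj,hp] rk=9  ker:hi,hk,hm,ho,hq,hv,ik,im,io,ip,iq,iv,jk,jm,jo,jq,jv,km,ko,kp,kq,kv,mo,mp,mv,op,oq,ov,pq,pv,qv
∂2: piv[ehm,ehv,eiq,eiv,eko,ekv,emv,eov,eqv,hik,him,hio,hip,hiv,hjo,hjv,hko,hmo,hmp,hop,hov,hpq,hpv,ikm,ikp,ikq,ioq,jkm,jko] rk=29  ker:iko,ikv,imo,imp,imv,iop,ipv,iqv,jmo,jov,kmo,kmp,kmv,koq,kov,kpv,mop,mov,mpv
∂3: piv[eiqv,himo,himp,hiop,hipv,hmop,ikmp,ikmv,ikoq,ikpv,jkmo,kmpv] rk=12  ker:imop
b_1=(40−9)−29=2

b_1=2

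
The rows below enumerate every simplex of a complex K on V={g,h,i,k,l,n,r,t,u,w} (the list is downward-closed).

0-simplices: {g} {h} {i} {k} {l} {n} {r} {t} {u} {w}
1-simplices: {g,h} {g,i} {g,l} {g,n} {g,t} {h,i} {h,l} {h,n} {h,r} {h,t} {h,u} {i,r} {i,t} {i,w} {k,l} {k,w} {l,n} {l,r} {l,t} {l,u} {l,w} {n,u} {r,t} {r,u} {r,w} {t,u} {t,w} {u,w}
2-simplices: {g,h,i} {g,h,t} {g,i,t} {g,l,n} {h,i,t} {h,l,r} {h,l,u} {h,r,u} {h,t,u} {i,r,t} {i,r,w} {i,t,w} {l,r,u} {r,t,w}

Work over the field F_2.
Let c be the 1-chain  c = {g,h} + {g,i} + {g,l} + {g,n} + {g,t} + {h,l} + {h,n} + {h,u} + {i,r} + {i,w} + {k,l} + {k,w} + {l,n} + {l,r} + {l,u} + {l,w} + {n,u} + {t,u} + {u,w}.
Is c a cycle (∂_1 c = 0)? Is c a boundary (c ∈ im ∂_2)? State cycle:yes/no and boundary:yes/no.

n_0=10 n_1=28 n_2=14  [Z2]
∂1: piv[gh,gi,gl,gn,gt,hr,hu,iw,kl] rk=9  ker:hi,hl,hn,ht,ir,it,kw,ln,lr,lt,lu,lw,nu,rt,ru,rw,tu,tw,uw
∂2: piv[ghi,ght,git,gln,hlr,hlu,hru,htu,irt,irw,itw] rk=11  ker:hit,lru,rtw
∂1c = {g} + {i} + {l} + {u}

cycle:no boundary:no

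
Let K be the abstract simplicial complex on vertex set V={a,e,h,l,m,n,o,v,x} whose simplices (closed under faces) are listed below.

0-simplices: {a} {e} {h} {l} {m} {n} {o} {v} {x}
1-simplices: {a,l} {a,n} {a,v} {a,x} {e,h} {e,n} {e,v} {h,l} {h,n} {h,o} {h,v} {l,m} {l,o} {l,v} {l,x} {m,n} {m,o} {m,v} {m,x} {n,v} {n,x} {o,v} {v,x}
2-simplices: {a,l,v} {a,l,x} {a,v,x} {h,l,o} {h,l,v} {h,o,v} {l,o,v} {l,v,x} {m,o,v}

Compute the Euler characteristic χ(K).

χ(K)=-5

n_0=9 n_1=23 n_2=9
χ=+9−23+9=-5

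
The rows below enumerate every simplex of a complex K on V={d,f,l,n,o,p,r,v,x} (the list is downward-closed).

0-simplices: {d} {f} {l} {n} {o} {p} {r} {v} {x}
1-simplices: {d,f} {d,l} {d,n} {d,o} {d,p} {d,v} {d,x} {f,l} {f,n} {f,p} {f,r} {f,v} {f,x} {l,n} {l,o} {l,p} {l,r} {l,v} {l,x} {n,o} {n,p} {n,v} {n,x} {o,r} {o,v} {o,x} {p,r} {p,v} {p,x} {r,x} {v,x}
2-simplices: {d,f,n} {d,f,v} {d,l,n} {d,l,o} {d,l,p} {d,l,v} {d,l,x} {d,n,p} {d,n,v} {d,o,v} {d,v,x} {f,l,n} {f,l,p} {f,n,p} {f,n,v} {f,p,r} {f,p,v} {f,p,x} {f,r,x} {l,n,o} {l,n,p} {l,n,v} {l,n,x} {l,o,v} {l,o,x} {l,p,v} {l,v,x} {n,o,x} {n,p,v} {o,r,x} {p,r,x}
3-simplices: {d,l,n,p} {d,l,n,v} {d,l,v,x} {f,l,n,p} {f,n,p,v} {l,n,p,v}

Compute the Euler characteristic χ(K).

n_0=9 n_1=31 n_2=31 n_3=6
χ=+9−31+31−6=3

χ(K)=3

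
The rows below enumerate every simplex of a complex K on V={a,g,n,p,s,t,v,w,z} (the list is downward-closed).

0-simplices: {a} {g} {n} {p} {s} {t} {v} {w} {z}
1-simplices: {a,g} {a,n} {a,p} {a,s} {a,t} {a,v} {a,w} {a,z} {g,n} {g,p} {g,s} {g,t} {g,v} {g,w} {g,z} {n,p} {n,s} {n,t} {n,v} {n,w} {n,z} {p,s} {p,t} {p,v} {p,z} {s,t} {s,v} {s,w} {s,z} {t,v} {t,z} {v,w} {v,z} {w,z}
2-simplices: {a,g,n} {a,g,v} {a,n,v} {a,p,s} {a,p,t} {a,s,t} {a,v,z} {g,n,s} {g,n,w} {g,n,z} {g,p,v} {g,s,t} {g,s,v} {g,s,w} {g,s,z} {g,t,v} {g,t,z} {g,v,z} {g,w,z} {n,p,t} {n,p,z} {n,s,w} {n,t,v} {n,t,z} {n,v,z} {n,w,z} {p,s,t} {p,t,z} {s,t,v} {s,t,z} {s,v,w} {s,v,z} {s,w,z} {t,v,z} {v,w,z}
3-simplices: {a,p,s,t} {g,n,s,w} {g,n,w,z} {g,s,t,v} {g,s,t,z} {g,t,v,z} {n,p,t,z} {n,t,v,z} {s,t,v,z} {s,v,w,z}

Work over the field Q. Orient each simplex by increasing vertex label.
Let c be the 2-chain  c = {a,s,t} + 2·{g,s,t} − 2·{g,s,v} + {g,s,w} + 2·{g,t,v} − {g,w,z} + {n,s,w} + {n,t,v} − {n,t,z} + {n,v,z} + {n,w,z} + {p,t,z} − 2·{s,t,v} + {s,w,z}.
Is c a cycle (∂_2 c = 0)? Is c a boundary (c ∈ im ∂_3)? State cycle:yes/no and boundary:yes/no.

n_0=9 n_1=34 n_2=35 n_3=10  [Q]
∂1: piv[ag,an,ap,as,at,av,aw,az] rk=8  ker:gn,gp,gs,gt,gv,gw,gz,np,ns,nt,nv,nw,nz,ps,pt,pv,pz,st,sv,sw,sz,tv,tz,vw,vz,wz
∂2: piv[agn,agv,anv,aps,apt,ast,avz,gns,gnw,gnz,gpv,gst,gsv,gsw,gsz,gtv,gtz,gvz,gwz,npt,npz,ntv,svw] rk=23  ker:nsw,ntz,nvz,nwz,pst,ptz,stv,stz,svz,swz,tvz,vwz
∂3: piv[apst,gnsw,gnwz,gstv,gstz,gtvz,nptz,ntvz,stvz,svwz] rk=10
∂2c = {a,s} − {a,t} + {g,s} − 2·{g,w} + {g,z} + {n,s} − {n,z} + {p,t} − {p,z} + {s,t} + 3·{s,w} − {s,z} + {t,v} + {v,z} + {w,z}

cycle:no boundary:no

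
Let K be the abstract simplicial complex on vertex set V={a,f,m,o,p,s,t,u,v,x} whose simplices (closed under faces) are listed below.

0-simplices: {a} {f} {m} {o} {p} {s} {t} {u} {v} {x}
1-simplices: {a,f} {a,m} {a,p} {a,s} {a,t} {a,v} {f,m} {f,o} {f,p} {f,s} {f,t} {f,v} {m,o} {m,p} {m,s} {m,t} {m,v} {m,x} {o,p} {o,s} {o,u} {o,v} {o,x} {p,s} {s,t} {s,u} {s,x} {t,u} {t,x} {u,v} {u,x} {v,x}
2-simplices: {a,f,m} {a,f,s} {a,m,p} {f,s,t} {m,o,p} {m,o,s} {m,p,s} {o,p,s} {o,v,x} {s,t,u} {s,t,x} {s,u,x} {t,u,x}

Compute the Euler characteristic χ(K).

n_0=10 n_1=32 n_2=13
χ=+10−32+13=-9

χ(K)=-9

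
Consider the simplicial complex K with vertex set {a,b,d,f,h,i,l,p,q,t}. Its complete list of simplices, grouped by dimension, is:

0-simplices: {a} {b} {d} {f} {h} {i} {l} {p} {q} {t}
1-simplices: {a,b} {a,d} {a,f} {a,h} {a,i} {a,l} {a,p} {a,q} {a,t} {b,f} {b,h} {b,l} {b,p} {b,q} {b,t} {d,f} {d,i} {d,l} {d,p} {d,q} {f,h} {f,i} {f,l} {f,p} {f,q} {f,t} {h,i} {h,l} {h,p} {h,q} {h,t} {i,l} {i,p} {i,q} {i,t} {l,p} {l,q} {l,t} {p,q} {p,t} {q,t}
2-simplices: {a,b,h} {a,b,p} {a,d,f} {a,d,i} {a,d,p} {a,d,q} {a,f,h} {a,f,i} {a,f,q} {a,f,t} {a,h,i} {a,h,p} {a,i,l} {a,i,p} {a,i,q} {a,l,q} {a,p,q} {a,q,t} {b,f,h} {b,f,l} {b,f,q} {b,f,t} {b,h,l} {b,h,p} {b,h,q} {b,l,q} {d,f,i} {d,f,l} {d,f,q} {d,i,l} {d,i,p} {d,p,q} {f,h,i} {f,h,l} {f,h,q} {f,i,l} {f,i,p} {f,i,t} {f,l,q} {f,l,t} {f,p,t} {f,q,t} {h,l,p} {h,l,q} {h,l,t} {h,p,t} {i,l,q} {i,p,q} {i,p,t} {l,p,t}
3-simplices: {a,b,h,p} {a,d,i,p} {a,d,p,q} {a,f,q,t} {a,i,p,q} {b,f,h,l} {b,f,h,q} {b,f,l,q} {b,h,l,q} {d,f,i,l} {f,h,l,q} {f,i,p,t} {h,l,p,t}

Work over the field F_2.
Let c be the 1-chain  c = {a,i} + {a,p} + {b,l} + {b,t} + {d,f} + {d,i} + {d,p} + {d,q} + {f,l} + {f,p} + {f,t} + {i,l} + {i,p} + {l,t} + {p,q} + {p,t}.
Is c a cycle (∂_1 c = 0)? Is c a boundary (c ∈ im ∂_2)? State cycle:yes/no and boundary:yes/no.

cycle:yes boundary:yes

n_0=10 n_1=41 n_2=50 n_3=13  [Z2]
∂1: piv[ab,ad,af,ah,ai,al,ap,aq,at] rk=9  ker:bf,bh,bl,bp,bq,bt,df,di,dl,dp,dq,fh,fi,fl,fp,fq,ft,hi,hl,hp,hq,ht,il,ip,iq,it,lp,lq,lt,pq,pt,qt
∂2: piv[abh,abp,adf,adi,adp,adq,afh,afi,afq,aft,ahi,ahp,ail,aip,aiq,alq,apq,aqt,bfh,bfl,bfq,bft,bhl,bhq,blq,dfl,fip,fit,flt,fpt,hlp,hlt] rk=32  ker:bhp,dfi,dfq,dil,dip,dpq,fhi,fhl,fhq,fil,flq,fqt,hlq,hpt,ilq,ipq,ipt,lpt
∂3: piv[abhp,adip,adpq,afqt,aipq,bfhl,bfhq,bflq,bhlq,dfil,fipt,hlpt] rk=12  ker:fhlq
∂1c = 0
c vs im∂2: reduces to 0 ⇒ boundary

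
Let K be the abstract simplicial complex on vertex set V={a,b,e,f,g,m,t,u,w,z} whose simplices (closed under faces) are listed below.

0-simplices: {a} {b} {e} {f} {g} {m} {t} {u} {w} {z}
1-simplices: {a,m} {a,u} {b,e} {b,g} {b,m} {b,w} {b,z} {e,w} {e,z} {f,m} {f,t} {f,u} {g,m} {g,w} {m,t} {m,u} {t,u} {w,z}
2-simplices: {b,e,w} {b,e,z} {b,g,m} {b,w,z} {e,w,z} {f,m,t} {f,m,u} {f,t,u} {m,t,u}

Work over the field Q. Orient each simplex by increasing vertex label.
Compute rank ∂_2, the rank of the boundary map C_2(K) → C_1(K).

rank∂_2=7

n_0=10 n_1=18 n_2=9  [Q]
∂1: piv[am,au,be,bg,bm,bw,bz,fm,ft] rk=9  ker:ew,ez,fu,gm,gw,mt,mu,tu,wz
∂2: piv[bew,bez,bgm,bwz,fmt,fmu,ftu] rk=7  ker:ewz,mtu
rk∂_2=7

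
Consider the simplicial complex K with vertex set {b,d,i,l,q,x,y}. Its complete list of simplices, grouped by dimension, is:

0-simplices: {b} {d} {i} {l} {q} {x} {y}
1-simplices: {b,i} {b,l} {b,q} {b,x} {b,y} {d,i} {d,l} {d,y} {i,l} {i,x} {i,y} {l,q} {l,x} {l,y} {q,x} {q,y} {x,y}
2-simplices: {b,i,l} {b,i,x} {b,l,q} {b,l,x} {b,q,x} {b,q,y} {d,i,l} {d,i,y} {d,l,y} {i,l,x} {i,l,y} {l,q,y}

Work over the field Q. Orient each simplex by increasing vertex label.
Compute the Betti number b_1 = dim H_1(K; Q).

n_0=7 n_1=17 n_2=12  [Q]
∂1: piv[bi,bl,bq,bx,by,di] rk=6  ker:dl,dy,il,ix,iy,lq,lx,ly,qx,qy,xy
∂2: piv[bil,bix,blq,blx,bqx,bqy,dil,diy,dly,lqy] rk=10  ker:ilx,ily
b_1=(17−6)−10=1

b_1=1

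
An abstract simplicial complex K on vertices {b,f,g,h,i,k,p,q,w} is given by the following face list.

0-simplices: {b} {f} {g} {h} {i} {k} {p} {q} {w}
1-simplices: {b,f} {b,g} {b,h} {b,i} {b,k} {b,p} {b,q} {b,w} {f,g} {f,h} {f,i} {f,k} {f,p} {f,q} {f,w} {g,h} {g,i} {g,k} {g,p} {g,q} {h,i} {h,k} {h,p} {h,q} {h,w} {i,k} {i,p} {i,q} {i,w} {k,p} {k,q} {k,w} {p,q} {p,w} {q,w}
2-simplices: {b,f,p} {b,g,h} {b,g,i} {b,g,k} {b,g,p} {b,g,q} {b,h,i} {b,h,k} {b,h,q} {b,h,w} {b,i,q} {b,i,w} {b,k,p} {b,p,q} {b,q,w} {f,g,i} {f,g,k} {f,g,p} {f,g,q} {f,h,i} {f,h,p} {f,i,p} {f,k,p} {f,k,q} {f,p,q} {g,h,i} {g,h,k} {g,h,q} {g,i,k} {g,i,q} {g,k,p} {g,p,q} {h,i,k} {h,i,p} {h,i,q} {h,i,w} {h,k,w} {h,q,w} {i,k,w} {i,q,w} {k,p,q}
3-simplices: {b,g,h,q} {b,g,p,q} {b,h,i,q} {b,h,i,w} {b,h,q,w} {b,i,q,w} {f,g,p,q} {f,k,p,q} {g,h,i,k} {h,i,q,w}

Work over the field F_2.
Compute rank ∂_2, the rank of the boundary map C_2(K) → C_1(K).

rank∂_2=25

n_0=9 n_1=35 n_2=41 n_3=10  [Z2]
∂1: piv[bf,bg,bh,bi,bk,bp,bq,bw] rk=8  ker:fg,fh,fi,fk,fp,fq,fw,gh,gi,gk,gp,gq,hi,hk,hp,hq,hw,ik,ip,iq,iw,kp,kq,kw,pq,pw,qw
∂2: piv[bfp,bgh,bgi,bgk,bgp,bgq,bhi,bhk,bhq,bhw,biq,biw,bkp,bpq,bqw,fgi,fgk,fgp,fgq,fhi,fhp,fip,fkq,gik,hkw] rk=25  ker:fkp,fpq,ghi,ghk,ghq,giq,gkp,gpq,hik,hip,hiq,hiw,hqw,ikw,iqw,kpq
∂3: piv[bghq,bgpq,bhiq,bhiw,bhqw,biqw,fgpq,fkpq,ghik] rk=9  ker:hiqw
rk∂_2=25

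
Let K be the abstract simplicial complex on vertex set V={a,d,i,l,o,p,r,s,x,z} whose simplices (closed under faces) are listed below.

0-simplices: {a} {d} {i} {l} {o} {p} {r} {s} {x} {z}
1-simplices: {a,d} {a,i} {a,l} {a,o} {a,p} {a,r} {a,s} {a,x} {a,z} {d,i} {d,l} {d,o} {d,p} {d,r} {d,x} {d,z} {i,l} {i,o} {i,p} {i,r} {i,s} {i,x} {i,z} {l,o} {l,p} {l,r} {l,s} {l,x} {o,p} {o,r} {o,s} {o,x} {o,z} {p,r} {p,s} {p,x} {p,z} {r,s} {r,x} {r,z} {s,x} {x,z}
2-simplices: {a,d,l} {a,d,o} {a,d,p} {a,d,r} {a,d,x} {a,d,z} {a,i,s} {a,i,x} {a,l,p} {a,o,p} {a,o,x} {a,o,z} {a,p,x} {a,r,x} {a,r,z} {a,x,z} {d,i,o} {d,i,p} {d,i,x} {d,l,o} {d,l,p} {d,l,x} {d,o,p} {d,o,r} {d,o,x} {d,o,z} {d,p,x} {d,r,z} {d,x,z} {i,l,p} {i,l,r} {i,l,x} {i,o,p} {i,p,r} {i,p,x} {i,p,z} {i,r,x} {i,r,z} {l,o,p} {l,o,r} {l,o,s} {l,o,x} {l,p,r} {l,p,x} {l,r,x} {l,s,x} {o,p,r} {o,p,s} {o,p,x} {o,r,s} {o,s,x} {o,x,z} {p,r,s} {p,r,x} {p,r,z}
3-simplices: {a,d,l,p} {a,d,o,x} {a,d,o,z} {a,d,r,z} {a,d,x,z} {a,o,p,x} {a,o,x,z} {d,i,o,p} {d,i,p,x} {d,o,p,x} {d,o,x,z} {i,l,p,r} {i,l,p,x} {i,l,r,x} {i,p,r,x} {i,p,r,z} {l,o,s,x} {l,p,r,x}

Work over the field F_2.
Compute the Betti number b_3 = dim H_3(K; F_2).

b_3=2

n_0=10 n_1=42 n_2=55 n_3=18  [Z2]
∂1: piv[ad,ai,al,ao,ap,ar,as,ax,az] rk=9  ker:di,dl,do,dp,dr,dx,dz,il,io,ip,ir,is,ix,iz,lo,lp,lr,ls,lx,op,or,os,ox,oz,pr,ps,px,pz,rs,rx,rz,sx,xz
∂2: piv[adl,ado,adp,adr,adx,adz,ais,aix,alp,aop,aox,aoz,apx,arx,arz,axz,dio,dip,dix,dlo,dlx,dor,ilp,ilr,ipr,ipz,irx,irz,los,lsx,ops,ors] rk=32  ker:dlp,dop,dox,doz,dpx,drz,dxz,ilx,iop,ipx,lop,lor,lox,lpr,lpx,lrx,opr,opx,osx,oxz,prs,prx,prz
∂3: piv[adlp,adox,adoz,adrz,adxz,aopx,aoxz,diop,dipx,dopx,ilpr,ilpx,ilrx,iprx,iprz,losx] rk=16  ker:doxz,lprx
b_3=(18−16)−0=2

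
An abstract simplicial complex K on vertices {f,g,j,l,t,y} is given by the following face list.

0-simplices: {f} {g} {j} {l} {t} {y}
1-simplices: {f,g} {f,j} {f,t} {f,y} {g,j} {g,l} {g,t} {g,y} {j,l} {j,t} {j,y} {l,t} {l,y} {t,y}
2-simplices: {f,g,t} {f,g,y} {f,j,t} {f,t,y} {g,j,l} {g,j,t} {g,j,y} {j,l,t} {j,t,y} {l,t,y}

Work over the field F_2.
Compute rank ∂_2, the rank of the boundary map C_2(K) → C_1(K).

n_0=6 n_1=14 n_2=10  [Z2]
∂1: piv[fg,fj,ft,fy,gl] rk=5  ker:gj,gt,gy,jl,jt,jy,lt,ly,ty
∂2: piv[fgt,fgy,fjt,fty,gjl,gjt,gjy,jlt,lty] rk=9  ker:jty
rk∂_2=9

rank∂_2=9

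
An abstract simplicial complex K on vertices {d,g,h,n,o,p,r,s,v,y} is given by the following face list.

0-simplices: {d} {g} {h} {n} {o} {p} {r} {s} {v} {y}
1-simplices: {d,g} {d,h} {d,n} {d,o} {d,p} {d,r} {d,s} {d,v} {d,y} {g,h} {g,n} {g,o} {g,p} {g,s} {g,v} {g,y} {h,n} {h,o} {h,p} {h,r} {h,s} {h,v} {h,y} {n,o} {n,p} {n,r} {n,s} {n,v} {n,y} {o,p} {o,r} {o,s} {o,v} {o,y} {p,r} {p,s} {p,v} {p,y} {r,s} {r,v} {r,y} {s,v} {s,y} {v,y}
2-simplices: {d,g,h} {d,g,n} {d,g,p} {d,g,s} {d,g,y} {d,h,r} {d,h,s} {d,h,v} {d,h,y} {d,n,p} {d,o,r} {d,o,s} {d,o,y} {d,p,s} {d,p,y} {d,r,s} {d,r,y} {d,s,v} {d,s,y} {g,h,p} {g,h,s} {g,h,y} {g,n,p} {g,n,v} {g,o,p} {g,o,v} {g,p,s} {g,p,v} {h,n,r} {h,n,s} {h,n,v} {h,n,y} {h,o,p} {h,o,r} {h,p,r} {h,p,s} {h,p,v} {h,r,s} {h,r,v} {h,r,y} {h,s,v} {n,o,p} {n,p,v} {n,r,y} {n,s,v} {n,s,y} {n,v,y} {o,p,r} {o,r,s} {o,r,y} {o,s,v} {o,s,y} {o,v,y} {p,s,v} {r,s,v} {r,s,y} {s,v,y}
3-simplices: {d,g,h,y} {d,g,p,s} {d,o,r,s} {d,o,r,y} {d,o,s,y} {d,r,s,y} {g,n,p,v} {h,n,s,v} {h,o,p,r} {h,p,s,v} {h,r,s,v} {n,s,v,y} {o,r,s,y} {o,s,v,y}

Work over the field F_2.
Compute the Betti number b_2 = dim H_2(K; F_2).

b_2=9

n_0=10 n_1=44 n_2=57 n_3=14  [Z2]
∂1: piv[dg,dh,dn,do,dp,dr,ds,dv,dy] rk=9  ker:gh,gn,go,gp,gs,gv,gy,hn,ho,hp,hr,hs,hv,hy,no,np,nr,ns,nv,ny,op,or,os,ov,oy,pr,ps,pv,py,rs,rv,ry,sv,sy,vy
∂2: piv[dgh,dgn,dgp,dgs,dgy,dhr,dhs,dhv,dhy,dnp,dor,dos,doy,dps,dpy,drs,dry,dsv,dsy,ghp,gnv,gop,gov,gpv,hnr,hns,hnv,hny,hop,hor,hpr,hpv,hrv,nop,nvy] rk=35  ker:ghs,ghy,gnp,gps,hps,hrs,hry,hsv,npv,nry,nsv,nsy,opr,ors,ory,osv,osy,ovy,psv,rsv,rsy,svy
∂3: piv[dghy,dgps,dors,dory,dosy,drsy,gnpv,hnsv,hopr,hpsv,hrsv,nsvy,osvy] rk=13  ker:orsy
b_2=(57−35)−13=9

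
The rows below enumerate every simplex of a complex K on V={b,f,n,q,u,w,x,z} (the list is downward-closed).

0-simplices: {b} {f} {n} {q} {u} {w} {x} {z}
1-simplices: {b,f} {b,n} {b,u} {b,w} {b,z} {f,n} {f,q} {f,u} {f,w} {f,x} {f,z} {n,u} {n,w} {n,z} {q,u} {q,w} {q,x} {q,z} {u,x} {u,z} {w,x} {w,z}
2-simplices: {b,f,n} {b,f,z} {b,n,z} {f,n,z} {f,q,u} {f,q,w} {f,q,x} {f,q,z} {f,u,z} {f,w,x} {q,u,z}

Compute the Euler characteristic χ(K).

n_0=8 n_1=22 n_2=11
χ=+8−22+11=-3

χ(K)=-3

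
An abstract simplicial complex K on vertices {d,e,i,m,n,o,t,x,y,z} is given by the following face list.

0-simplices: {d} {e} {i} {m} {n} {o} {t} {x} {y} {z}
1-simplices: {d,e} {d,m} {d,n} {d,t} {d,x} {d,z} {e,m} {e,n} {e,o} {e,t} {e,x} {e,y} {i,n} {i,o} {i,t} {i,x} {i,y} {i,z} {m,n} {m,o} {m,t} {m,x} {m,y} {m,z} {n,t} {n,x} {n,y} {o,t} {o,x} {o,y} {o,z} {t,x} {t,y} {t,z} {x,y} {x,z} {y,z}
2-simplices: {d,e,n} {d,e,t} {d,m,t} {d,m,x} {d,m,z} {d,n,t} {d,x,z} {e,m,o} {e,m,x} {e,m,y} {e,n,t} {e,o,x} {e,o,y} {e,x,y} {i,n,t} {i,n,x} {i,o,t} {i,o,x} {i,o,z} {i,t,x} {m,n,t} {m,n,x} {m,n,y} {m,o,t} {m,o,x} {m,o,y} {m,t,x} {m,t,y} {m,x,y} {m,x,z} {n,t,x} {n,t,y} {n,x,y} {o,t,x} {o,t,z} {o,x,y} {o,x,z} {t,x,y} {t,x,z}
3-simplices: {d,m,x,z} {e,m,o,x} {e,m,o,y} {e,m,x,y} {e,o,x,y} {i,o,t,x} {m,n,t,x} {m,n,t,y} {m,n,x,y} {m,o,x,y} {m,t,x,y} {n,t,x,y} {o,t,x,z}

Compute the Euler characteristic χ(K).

n_0=10 n_1=37 n_2=39 n_3=13
χ=+10−37+39−13=-1

χ(K)=-1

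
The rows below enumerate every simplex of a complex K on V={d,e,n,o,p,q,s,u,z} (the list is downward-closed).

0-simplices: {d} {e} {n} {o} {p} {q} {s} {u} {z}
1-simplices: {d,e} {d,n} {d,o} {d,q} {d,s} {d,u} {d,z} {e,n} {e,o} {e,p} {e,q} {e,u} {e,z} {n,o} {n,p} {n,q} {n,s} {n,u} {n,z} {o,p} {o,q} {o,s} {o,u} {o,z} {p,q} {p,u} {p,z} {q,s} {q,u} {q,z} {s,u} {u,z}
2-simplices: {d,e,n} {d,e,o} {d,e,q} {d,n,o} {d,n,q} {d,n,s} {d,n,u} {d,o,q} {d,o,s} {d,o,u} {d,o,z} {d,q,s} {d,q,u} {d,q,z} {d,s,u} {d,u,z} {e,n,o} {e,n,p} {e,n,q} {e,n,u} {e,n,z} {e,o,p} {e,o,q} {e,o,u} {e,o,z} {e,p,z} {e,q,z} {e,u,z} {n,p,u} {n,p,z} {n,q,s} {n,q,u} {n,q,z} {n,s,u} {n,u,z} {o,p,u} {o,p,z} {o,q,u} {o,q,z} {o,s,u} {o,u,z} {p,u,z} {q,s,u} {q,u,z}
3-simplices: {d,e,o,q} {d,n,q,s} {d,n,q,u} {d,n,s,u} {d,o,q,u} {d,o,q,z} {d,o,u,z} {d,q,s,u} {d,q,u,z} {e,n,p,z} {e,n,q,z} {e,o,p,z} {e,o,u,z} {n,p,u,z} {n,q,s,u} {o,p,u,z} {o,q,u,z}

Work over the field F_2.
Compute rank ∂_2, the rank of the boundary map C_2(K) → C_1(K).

n_0=9 n_1=32 n_2=44 n_3=17  [Z2]
∂1: piv[de,dn,do,dq,ds,du,dz,ep] rk=8  ker:en,eo,eq,eu,ez,no,np,nq,ns,nu,nz,op,oq,os,ou,oz,pq,pu,pz,qs,qu,qz,su,uz
∂2: piv[den,deo,deq,dno,dnq,dns,dnu,doq,dos,dou,doz,dqs,dqu,dqz,dsu,duz,enp,enu,enz,eop,eoz,epz,npu] rk=23  ker:eno,enq,eoq,eou,eqz,euz,npz,nqs,nqu,nqz,nsu,nuz,opu,opz,oqu,oqz,osu,ouz,puz,qsu,quz
∂3: piv[deoq,dnqs,dnqu,dnsu,doqu,doqz,douz,dqsu,dquz,enpz,enqz,eopz,eouz,npuz,opuz] rk=15  ker:nqsu,oquz
rk∂_2=23

rank∂_2=23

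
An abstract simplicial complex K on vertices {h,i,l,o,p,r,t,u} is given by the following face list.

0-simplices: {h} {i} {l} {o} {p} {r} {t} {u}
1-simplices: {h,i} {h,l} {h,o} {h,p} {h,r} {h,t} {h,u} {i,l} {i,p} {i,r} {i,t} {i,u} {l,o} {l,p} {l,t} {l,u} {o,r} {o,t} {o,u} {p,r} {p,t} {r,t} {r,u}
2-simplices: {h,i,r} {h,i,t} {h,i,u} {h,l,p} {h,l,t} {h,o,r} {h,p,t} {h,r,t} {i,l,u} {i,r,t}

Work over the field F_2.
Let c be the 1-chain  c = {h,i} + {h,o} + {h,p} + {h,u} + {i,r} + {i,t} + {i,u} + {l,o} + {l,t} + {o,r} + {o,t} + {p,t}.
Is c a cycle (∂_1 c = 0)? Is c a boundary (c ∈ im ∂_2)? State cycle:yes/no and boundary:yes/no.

cycle:yes boundary:no

n_0=8 n_1=23 n_2=10  [Z2]
∂1: piv[hi,hl,ho,hp,hr,ht,hu] rk=7  ker:il,ip,ir,it,iu,lo,lp,lt,lu,or,ot,ou,pr,pt,rt,ru
∂2: piv[hir,hit,hiu,hlp,hlt,hor,hpt,hrt,ilu] rk=9  ker:irt
∂1c = 0
c vs im∂2: residual ≠ 0 ⇒ not boundary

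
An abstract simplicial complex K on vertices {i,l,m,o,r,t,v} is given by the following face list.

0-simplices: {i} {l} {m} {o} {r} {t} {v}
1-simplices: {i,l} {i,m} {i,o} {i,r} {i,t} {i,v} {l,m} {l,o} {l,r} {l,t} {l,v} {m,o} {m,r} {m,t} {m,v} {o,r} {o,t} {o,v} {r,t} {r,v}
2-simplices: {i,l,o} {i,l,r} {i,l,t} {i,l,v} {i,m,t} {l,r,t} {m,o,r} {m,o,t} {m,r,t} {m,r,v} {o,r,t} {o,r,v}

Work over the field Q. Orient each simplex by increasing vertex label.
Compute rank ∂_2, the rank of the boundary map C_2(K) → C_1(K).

n_0=7 n_1=20 n_2=12  [Q]
∂1: piv[il,im,io,ir,it,iv] rk=6  ker:lm,lo,lr,lt,lv,mo,mr,mt,mv,or,ot,ov,rt,rv
∂2: piv[ilo,ilr,ilt,ilv,imt,lrt,mor,mot,mrt,mrv,orv] rk=11  ker:ort
rk∂_2=11

rank∂_2=11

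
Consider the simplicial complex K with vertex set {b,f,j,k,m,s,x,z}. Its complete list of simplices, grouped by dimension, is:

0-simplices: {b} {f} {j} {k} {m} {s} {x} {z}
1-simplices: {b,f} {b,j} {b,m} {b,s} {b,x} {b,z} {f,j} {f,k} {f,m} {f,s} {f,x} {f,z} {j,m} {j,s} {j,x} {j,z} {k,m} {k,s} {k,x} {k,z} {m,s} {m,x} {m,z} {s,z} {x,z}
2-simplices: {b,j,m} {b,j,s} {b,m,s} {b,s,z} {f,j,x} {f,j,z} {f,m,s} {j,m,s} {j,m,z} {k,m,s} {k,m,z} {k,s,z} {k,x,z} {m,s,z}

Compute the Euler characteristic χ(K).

n_0=8 n_1=25 n_2=14
χ=+8−25+14=-3

χ(K)=-3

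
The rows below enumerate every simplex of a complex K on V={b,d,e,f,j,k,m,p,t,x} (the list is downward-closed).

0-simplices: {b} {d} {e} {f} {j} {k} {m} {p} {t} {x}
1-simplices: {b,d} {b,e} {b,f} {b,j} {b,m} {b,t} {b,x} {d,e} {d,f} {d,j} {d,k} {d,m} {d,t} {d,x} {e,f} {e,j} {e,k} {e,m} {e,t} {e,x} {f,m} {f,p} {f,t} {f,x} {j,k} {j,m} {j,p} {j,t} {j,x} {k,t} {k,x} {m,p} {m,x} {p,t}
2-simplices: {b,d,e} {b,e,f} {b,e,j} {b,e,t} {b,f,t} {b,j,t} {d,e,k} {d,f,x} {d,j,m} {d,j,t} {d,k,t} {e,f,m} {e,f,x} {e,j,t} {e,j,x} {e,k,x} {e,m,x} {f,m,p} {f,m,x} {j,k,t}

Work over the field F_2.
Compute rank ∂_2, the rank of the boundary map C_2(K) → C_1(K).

rank∂_2=18

n_0=10 n_1=34 n_2=20  [Z2]
∂1: piv[bd,be,bf,bj,bm,bt,bx,dk,fp] rk=9  ker:de,df,dj,dm,dt,dx,ef,ej,ek,em,et,ex,fm,ft,fx,jk,jm,jp,jt,jx,kt,kx,mp,mx,pt
∂2: piv[bde,bef,bej,bet,bft,bjt,dek,dfx,djm,djt,dkt,efm,efx,ejx,ekx,emx,fmp,jkt] rk=18  ker:ejt,fmx
rk∂_2=18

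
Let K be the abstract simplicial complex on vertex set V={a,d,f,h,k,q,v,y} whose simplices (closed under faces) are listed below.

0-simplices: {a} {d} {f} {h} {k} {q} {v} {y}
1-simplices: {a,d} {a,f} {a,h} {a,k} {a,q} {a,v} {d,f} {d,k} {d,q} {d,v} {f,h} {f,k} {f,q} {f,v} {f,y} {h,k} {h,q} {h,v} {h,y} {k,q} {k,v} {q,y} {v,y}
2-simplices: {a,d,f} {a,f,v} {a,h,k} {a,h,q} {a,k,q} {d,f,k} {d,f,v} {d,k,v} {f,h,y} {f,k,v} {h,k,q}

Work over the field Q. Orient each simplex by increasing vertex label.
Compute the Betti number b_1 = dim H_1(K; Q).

n_0=8 n_1=23 n_2=11  [Q]
∂1: piv[ad,af,ah,ak,aq,av,fy] rk=7  ker:df,dk,dq,dv,fh,fk,fq,fv,hk,hq,hv,hy,kq,kv,qy,vy
∂2: piv[adf,afv,ahk,ahq,akq,dfk,dfv,dkv,fhy] rk=9  ker:fkv,hkq
b_1=(23−7)−9=7

b_1=7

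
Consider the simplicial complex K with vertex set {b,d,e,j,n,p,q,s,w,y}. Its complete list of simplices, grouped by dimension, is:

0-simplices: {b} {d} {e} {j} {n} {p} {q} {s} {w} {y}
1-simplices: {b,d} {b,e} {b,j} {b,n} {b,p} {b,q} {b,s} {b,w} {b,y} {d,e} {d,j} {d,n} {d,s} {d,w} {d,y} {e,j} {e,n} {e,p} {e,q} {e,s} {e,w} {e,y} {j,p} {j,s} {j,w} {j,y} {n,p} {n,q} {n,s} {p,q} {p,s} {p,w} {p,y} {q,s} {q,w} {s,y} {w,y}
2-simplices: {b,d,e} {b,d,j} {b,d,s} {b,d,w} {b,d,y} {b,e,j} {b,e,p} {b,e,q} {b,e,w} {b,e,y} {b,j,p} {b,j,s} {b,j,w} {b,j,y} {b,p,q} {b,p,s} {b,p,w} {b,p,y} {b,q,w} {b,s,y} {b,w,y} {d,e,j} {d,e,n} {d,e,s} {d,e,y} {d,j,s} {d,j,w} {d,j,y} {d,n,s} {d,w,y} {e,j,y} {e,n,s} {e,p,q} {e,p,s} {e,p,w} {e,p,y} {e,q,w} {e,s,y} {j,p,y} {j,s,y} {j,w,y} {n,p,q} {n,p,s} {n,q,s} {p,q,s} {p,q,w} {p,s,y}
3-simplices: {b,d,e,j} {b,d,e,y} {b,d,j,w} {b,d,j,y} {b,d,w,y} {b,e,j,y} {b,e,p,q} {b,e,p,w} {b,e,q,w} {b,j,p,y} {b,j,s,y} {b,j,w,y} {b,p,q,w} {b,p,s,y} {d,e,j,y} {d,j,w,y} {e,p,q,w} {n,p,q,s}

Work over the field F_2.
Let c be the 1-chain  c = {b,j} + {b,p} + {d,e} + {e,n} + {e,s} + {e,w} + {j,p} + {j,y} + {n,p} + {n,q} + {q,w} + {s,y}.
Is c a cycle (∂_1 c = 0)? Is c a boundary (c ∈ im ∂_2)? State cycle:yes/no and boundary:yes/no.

cycle:no boundary:no

n_0=10 n_1=37 n_2=47 n_3=18  [Z2]
∂1: piv[bd,be,bj,bn,bp,bq,bs,bw,by] rk=9  ker:de,dj,dn,ds,dw,dy,ej,en,ep,eq,es,ew,ey,jp,js,jw,jy,np,nq,ns,pq,ps,pw,py,qs,qw,sy,wy
∂2: piv[bde,bdj,bds,bdw,bdy,bej,bep,beq,bew,bey,bjp,bjs,bjw,bjy,bpq,bps,bpw,bpy,bqw,bsy,bwy,den,des,dns,npq,nps,nqs] rk=27  ker:dej,dey,djs,djw,djy,dwy,ejy,ens,epq,eps,epw,epy,eqw,esy,jpy,jsy,jwy,pqs,pqw,psy
∂3: piv[bdej,bdey,bdjw,bdjy,bdwy,bejy,bepq,bepw,beqw,bjpy,bjsy,bjwy,bpqw,bpsy,npqs] rk=15  ker:dejy,djwy,epqw
∂1c = {d} + {j} + {n} + {p}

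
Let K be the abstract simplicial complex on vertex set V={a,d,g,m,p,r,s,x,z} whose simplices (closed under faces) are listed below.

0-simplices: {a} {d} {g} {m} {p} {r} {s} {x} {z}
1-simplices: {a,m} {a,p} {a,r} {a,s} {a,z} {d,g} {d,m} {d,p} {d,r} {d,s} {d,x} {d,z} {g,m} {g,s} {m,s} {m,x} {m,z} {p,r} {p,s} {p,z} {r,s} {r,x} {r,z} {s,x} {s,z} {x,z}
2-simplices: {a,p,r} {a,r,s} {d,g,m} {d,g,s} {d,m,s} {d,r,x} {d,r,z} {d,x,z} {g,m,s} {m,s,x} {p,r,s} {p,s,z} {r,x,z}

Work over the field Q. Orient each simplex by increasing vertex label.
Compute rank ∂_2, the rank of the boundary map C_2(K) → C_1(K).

rank∂_2=11

n_0=9 n_1=26 n_2=13  [Q]
∂1: piv[am,ap,ar,as,az,dg,dm,dx] rk=8  ker:dp,dr,ds,dz,gm,gs,ms,mx,mz,pr,ps,pz,rs,rx,rz,sx,sz,xz
∂2: piv[apr,ars,dgm,dgs,dms,drx,drz,dxz,msx,prs,psz] rk=11  ker:gms,rxz
rk∂_2=11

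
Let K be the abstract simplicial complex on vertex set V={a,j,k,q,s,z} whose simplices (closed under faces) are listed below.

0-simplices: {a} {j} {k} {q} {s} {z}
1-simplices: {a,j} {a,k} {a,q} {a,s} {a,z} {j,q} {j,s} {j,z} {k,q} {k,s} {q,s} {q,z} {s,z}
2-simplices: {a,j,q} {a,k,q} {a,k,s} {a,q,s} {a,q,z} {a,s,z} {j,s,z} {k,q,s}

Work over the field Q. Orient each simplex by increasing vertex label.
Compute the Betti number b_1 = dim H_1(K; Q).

b_1=1

n_0=6 n_1=13 n_2=8  [Q]
∂1: piv[aj,ak,aq,as,az] rk=5  ker:jq,js,jz,kq,ks,qs,qz,sz
∂2: piv[ajq,akq,aks,aqs,aqz,asz,jsz] rk=7  ker:kqs
b_1=(13−5)−7=1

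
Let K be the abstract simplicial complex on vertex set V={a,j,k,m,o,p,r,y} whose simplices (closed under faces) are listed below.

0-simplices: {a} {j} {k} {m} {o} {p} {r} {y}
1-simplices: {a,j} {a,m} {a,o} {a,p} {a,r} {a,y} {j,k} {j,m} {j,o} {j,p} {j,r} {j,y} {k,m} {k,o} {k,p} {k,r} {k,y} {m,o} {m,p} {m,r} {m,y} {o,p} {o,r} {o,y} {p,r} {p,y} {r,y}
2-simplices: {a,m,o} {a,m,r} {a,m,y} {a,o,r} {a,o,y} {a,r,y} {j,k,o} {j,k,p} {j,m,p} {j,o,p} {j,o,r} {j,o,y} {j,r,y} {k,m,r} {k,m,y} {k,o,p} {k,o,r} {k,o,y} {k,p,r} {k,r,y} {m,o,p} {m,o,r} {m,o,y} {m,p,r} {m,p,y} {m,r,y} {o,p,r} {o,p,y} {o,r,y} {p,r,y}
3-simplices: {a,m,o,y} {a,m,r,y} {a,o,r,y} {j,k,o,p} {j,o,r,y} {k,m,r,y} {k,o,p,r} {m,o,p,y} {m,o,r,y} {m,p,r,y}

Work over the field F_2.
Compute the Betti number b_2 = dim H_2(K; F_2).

b_2=2

n_0=8 n_1=27 n_2=30 n_3=10  [Z2]
∂1: piv[aj,am,ao,ap,ar,ay,jk] rk=7  ker:jm,jo,jp,jr,jy,km,ko,kp,kr,ky,mo,mp,mr,my,op,or,oy,pr,py,ry
∂2: piv[amo,amr,amy,aor,aoy,ary,jko,jkp,jmp,jop,jor,joy,kmr,kmy,kor,kpr,mop,mpy] rk=18  ker:jry,kop,koy,kry,mor,moy,mpr,mry,opr,opy,ory,pry
∂3: piv[amoy,amry,aory,jkop,jory,kmry,kopr,mopy,mory,mpry] rk=10
b_2=(30−18)−10=2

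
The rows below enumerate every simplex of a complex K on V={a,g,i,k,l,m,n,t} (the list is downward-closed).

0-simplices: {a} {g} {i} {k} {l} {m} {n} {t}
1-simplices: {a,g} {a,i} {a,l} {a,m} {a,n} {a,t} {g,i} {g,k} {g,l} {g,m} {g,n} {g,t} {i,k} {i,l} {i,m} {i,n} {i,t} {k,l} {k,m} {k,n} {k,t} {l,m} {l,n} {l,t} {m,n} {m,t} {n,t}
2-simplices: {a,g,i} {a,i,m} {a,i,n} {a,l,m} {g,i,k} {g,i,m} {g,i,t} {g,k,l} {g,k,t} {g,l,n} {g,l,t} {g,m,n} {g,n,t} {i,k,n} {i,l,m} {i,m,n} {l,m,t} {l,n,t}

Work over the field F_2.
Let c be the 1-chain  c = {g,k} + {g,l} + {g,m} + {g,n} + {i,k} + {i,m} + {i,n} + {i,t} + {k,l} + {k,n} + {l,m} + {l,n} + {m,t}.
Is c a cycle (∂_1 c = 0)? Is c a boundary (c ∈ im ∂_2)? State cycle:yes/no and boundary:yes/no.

cycle:yes boundary:yes

n_0=8 n_1=27 n_2=18  [Z2]
∂1: piv[ag,ai,al,am,an,at,gk] rk=7  ker:gi,gl,gm,gn,gt,ik,il,im,in,it,kl,km,kn,kt,lm,ln,lt,mn,mt,nt
∂2: piv[agi,aim,ain,alm,gik,gim,git,gkl,gkt,gln,glt,gmn,gnt,ikn,ilm,imn,lmt] rk=17  ker:lnt
∂1c = 0
c vs im∂2: reduces to 0 ⇒ boundary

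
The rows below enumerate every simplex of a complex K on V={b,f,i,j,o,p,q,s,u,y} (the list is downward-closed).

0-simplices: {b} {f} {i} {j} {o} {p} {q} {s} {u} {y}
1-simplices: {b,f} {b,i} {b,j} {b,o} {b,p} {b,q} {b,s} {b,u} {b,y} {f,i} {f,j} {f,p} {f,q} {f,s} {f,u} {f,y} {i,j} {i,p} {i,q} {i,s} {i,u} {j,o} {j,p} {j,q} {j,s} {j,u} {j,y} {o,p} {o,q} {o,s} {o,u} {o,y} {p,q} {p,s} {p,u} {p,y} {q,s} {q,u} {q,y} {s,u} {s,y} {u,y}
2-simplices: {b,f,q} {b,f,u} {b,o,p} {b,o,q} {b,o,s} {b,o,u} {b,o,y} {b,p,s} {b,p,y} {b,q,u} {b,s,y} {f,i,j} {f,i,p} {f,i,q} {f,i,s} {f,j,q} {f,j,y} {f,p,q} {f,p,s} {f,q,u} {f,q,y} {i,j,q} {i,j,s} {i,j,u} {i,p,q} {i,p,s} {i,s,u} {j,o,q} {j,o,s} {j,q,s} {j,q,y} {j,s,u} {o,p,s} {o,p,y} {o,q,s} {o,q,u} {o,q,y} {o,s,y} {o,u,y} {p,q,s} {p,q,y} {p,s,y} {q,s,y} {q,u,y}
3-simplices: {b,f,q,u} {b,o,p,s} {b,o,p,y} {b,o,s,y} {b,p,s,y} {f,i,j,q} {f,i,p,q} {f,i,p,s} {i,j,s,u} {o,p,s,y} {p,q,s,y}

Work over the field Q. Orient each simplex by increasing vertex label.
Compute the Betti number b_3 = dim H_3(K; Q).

n_0=10 n_1=42 n_2=44 n_3=11  [Q]
∂1: piv[bf,bi,bj,bo,bp,bq,bs,bu,by] rk=9  ker:fi,fj,fp,fq,fs,fu,fy,ij,ip,iq,is,iu,jo,jp,jq,js,ju,jy,op,oq,os,ou,oy,pq,ps,pu,py,qs,qu,qy,su,sy,uy
∂2: piv[bfq,bfu,bop,boq,bos,bou,boy,bps,bpy,bqu,bsy,fij,fip,fiq,fis,fjq,fjy,fpq,fps,fqy,ijs,iju,isu,joq,jos,jqs,oqy,ouy] rk=28  ker:fqu,ijq,ipq,ips,jqy,jsu,ops,opy,oqs,oqu,osy,pqs,pqy,psy,qsy,quy
∂3: piv[bfqu,bops,bopy,bosy,bpsy,fijq,fipq,fips,ijsu,pqsy] rk=10  ker:opsy
b_3=(11−10)−0=1

b_3=1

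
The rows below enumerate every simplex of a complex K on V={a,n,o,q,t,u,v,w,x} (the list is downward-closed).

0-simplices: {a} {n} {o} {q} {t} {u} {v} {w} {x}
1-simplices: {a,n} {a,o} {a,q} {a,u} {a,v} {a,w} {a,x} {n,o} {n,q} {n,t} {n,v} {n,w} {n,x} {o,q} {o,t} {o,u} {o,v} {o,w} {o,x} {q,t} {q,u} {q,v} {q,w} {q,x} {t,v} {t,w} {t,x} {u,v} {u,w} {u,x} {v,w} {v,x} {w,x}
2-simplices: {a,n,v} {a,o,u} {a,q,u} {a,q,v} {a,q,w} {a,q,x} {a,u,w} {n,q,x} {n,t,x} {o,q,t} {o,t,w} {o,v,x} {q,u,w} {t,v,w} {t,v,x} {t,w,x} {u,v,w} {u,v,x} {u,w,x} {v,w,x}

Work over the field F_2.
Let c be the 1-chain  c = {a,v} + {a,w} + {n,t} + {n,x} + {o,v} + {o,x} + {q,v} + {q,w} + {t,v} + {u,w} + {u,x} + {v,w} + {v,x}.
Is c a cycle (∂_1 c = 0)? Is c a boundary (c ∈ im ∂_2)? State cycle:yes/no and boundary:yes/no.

n_0=9 n_1=33 n_2=20  [Z2]
∂1: piv[an,ao,aq,au,av,aw,ax,nt] rk=8  ker:no,nq,nv,nw,nx,oq,ot,ou,ov,ow,ox,qt,qu,qv,qw,qx,tv,tw,tx,uv,uw,ux,vw,vx,wx
∂2: piv[anv,aou,aqu,aqv,aqw,aqx,auw,nqx,ntx,oqt,otw,ovx,tvw,tvx,twx,uvw,uvx] rk=17  ker:quw,uwx,vwx
∂1c = 0
c vs im∂2: reduces to 0 ⇒ boundary

cycle:yes boundary:yes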